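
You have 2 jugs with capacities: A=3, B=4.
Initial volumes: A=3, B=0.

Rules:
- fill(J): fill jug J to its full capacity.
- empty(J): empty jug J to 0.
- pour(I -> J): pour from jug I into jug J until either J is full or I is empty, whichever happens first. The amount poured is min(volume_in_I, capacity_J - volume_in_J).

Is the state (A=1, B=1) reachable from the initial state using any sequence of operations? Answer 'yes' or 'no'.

BFS explored all 14 reachable states.
Reachable set includes: (0,0), (0,1), (0,2), (0,3), (0,4), (1,0), (1,4), (2,0), (2,4), (3,0), (3,1), (3,2) ...
Target (A=1, B=1) not in reachable set → no.

Answer: no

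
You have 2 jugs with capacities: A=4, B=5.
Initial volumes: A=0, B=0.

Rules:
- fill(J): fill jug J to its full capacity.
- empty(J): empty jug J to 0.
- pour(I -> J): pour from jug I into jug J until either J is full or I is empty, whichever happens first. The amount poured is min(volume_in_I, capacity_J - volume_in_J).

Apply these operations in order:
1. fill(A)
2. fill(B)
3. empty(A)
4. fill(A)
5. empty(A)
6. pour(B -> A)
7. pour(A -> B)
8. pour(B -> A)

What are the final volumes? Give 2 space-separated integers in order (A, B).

Answer: 4 1

Derivation:
Step 1: fill(A) -> (A=4 B=0)
Step 2: fill(B) -> (A=4 B=5)
Step 3: empty(A) -> (A=0 B=5)
Step 4: fill(A) -> (A=4 B=5)
Step 5: empty(A) -> (A=0 B=5)
Step 6: pour(B -> A) -> (A=4 B=1)
Step 7: pour(A -> B) -> (A=0 B=5)
Step 8: pour(B -> A) -> (A=4 B=1)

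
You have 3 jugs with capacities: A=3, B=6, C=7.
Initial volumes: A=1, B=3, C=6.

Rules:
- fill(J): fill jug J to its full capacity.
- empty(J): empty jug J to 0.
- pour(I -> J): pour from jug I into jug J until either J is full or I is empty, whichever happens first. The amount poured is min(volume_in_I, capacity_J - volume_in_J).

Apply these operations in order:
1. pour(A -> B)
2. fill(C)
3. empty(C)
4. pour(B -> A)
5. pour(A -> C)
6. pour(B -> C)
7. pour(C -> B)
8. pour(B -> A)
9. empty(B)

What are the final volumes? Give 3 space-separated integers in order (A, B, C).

Answer: 3 0 0

Derivation:
Step 1: pour(A -> B) -> (A=0 B=4 C=6)
Step 2: fill(C) -> (A=0 B=4 C=7)
Step 3: empty(C) -> (A=0 B=4 C=0)
Step 4: pour(B -> A) -> (A=3 B=1 C=0)
Step 5: pour(A -> C) -> (A=0 B=1 C=3)
Step 6: pour(B -> C) -> (A=0 B=0 C=4)
Step 7: pour(C -> B) -> (A=0 B=4 C=0)
Step 8: pour(B -> A) -> (A=3 B=1 C=0)
Step 9: empty(B) -> (A=3 B=0 C=0)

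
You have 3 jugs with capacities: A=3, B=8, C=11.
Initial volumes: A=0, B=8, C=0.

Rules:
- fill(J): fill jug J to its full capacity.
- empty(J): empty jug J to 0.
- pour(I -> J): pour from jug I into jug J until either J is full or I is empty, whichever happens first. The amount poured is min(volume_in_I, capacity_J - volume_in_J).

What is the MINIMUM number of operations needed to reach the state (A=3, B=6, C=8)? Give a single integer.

Answer: 6

Derivation:
BFS from (A=0, B=8, C=0). One shortest path:
  1. fill(A) -> (A=3 B=8 C=0)
  2. pour(B -> C) -> (A=3 B=0 C=8)
  3. pour(A -> B) -> (A=0 B=3 C=8)
  4. fill(A) -> (A=3 B=3 C=8)
  5. pour(A -> B) -> (A=0 B=6 C=8)
  6. fill(A) -> (A=3 B=6 C=8)
Reached target in 6 moves.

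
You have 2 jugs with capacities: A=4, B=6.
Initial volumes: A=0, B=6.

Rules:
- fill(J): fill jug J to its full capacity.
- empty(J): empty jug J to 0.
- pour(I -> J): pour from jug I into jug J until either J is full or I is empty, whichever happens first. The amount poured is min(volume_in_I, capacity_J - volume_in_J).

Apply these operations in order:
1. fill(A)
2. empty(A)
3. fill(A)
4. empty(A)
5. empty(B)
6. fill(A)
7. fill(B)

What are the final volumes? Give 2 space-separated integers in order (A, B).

Answer: 4 6

Derivation:
Step 1: fill(A) -> (A=4 B=6)
Step 2: empty(A) -> (A=0 B=6)
Step 3: fill(A) -> (A=4 B=6)
Step 4: empty(A) -> (A=0 B=6)
Step 5: empty(B) -> (A=0 B=0)
Step 6: fill(A) -> (A=4 B=0)
Step 7: fill(B) -> (A=4 B=6)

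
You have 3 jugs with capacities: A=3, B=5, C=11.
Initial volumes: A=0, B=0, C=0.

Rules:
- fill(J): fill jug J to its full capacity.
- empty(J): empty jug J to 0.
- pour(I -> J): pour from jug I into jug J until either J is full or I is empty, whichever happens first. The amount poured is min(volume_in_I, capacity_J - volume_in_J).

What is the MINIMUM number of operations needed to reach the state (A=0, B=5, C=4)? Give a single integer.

Answer: 6

Derivation:
BFS from (A=0, B=0, C=0). One shortest path:
  1. fill(A) -> (A=3 B=0 C=0)
  2. fill(C) -> (A=3 B=0 C=11)
  3. pour(A -> B) -> (A=0 B=3 C=11)
  4. pour(C -> B) -> (A=0 B=5 C=9)
  5. empty(B) -> (A=0 B=0 C=9)
  6. pour(C -> B) -> (A=0 B=5 C=4)
Reached target in 6 moves.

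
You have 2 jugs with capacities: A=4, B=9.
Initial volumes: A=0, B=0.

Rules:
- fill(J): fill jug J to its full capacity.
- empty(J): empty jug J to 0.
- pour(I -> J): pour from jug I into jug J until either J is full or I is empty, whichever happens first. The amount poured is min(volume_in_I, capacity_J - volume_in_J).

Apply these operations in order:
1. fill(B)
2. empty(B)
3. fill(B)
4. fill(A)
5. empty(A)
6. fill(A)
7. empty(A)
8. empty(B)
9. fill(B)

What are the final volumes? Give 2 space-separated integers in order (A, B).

Step 1: fill(B) -> (A=0 B=9)
Step 2: empty(B) -> (A=0 B=0)
Step 3: fill(B) -> (A=0 B=9)
Step 4: fill(A) -> (A=4 B=9)
Step 5: empty(A) -> (A=0 B=9)
Step 6: fill(A) -> (A=4 B=9)
Step 7: empty(A) -> (A=0 B=9)
Step 8: empty(B) -> (A=0 B=0)
Step 9: fill(B) -> (A=0 B=9)

Answer: 0 9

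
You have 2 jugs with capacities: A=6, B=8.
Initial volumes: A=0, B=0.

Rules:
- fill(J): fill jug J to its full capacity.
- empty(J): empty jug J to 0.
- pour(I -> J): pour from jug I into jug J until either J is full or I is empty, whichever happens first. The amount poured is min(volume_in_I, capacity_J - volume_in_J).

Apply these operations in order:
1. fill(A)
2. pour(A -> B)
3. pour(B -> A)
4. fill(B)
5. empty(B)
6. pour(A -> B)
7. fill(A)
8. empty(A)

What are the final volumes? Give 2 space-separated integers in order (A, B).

Step 1: fill(A) -> (A=6 B=0)
Step 2: pour(A -> B) -> (A=0 B=6)
Step 3: pour(B -> A) -> (A=6 B=0)
Step 4: fill(B) -> (A=6 B=8)
Step 5: empty(B) -> (A=6 B=0)
Step 6: pour(A -> B) -> (A=0 B=6)
Step 7: fill(A) -> (A=6 B=6)
Step 8: empty(A) -> (A=0 B=6)

Answer: 0 6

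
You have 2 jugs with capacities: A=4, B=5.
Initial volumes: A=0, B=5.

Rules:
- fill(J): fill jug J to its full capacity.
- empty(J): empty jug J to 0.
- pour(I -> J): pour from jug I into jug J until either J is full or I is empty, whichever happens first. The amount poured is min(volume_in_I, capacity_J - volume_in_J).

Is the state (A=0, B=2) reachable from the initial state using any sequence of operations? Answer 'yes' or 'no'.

Answer: yes

Derivation:
BFS from (A=0, B=5):
  1. pour(B -> A) -> (A=4 B=1)
  2. empty(A) -> (A=0 B=1)
  3. pour(B -> A) -> (A=1 B=0)
  4. fill(B) -> (A=1 B=5)
  5. pour(B -> A) -> (A=4 B=2)
  6. empty(A) -> (A=0 B=2)
Target reached → yes.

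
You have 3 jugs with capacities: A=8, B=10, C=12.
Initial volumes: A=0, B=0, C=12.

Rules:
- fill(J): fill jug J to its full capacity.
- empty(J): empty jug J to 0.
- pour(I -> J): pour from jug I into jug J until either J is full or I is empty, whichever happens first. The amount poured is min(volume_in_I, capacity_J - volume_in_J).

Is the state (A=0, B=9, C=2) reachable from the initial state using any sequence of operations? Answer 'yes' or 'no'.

BFS explored all 150 reachable states.
Reachable set includes: (0,0,0), (0,0,2), (0,0,4), (0,0,6), (0,0,8), (0,0,10), (0,0,12), (0,2,0), (0,2,2), (0,2,4), (0,2,6), (0,2,8) ...
Target (A=0, B=9, C=2) not in reachable set → no.

Answer: no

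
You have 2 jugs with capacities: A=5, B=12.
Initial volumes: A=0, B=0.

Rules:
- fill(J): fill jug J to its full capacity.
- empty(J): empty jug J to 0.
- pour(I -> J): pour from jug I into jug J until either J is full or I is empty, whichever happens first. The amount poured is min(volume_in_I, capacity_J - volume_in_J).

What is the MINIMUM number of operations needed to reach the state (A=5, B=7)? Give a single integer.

BFS from (A=0, B=0). One shortest path:
  1. fill(B) -> (A=0 B=12)
  2. pour(B -> A) -> (A=5 B=7)
Reached target in 2 moves.

Answer: 2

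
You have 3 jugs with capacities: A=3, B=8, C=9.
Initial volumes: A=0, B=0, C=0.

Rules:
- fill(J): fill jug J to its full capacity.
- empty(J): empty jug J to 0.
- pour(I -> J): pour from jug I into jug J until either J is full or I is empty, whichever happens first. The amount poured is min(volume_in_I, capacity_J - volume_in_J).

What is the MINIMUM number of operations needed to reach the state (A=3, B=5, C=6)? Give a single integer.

Answer: 5

Derivation:
BFS from (A=0, B=0, C=0). One shortest path:
  1. fill(B) -> (A=0 B=8 C=0)
  2. fill(C) -> (A=0 B=8 C=9)
  3. pour(B -> A) -> (A=3 B=5 C=9)
  4. empty(A) -> (A=0 B=5 C=9)
  5. pour(C -> A) -> (A=3 B=5 C=6)
Reached target in 5 moves.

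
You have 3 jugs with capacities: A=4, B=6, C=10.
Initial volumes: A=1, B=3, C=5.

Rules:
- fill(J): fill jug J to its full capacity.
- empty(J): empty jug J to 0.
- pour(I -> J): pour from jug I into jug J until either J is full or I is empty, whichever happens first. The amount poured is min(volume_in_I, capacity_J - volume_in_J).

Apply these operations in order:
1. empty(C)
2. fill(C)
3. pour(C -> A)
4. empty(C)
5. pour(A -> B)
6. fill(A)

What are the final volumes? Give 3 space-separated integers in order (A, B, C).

Answer: 4 6 0

Derivation:
Step 1: empty(C) -> (A=1 B=3 C=0)
Step 2: fill(C) -> (A=1 B=3 C=10)
Step 3: pour(C -> A) -> (A=4 B=3 C=7)
Step 4: empty(C) -> (A=4 B=3 C=0)
Step 5: pour(A -> B) -> (A=1 B=6 C=0)
Step 6: fill(A) -> (A=4 B=6 C=0)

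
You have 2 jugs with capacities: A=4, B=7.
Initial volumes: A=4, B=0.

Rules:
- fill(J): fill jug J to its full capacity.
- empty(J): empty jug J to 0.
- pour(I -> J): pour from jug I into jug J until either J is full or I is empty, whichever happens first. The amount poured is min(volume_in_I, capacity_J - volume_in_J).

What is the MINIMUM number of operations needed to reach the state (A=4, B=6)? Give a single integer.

Answer: 7

Derivation:
BFS from (A=4, B=0). One shortest path:
  1. empty(A) -> (A=0 B=0)
  2. fill(B) -> (A=0 B=7)
  3. pour(B -> A) -> (A=4 B=3)
  4. empty(A) -> (A=0 B=3)
  5. pour(B -> A) -> (A=3 B=0)
  6. fill(B) -> (A=3 B=7)
  7. pour(B -> A) -> (A=4 B=6)
Reached target in 7 moves.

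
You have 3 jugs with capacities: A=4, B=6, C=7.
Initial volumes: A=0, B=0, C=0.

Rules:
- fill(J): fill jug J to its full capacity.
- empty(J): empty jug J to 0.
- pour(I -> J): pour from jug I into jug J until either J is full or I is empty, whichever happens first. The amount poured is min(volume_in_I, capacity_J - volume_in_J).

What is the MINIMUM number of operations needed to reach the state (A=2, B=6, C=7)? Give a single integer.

BFS from (A=0, B=0, C=0). One shortest path:
  1. fill(A) -> (A=4 B=0 C=0)
  2. fill(C) -> (A=4 B=0 C=7)
  3. pour(A -> B) -> (A=0 B=4 C=7)
  4. fill(A) -> (A=4 B=4 C=7)
  5. pour(A -> B) -> (A=2 B=6 C=7)
Reached target in 5 moves.

Answer: 5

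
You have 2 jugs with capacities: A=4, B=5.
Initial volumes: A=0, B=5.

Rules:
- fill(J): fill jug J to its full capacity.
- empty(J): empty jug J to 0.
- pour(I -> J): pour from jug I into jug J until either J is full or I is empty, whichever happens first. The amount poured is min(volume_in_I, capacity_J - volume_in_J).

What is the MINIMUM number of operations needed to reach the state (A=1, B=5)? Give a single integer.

BFS from (A=0, B=5). One shortest path:
  1. pour(B -> A) -> (A=4 B=1)
  2. empty(A) -> (A=0 B=1)
  3. pour(B -> A) -> (A=1 B=0)
  4. fill(B) -> (A=1 B=5)
Reached target in 4 moves.

Answer: 4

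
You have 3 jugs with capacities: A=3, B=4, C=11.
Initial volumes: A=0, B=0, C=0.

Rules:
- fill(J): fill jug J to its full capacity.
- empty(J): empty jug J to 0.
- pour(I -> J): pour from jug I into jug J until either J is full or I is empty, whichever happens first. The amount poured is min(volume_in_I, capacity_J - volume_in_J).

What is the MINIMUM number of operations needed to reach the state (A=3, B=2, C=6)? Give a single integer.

BFS from (A=0, B=0, C=0). One shortest path:
  1. fill(C) -> (A=0 B=0 C=11)
  2. pour(C -> B) -> (A=0 B=4 C=7)
  3. pour(B -> A) -> (A=3 B=1 C=7)
  4. pour(A -> C) -> (A=0 B=1 C=10)
  5. pour(B -> A) -> (A=1 B=0 C=10)
  6. pour(C -> B) -> (A=1 B=4 C=6)
  7. pour(B -> A) -> (A=3 B=2 C=6)
Reached target in 7 moves.

Answer: 7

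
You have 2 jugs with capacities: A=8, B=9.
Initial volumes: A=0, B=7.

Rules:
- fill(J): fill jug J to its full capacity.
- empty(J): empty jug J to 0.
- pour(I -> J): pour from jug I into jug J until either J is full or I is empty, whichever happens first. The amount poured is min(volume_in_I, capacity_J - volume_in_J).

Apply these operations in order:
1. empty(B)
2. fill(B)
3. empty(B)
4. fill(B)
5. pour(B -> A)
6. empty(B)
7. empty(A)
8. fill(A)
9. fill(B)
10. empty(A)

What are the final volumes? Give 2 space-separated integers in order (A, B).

Answer: 0 9

Derivation:
Step 1: empty(B) -> (A=0 B=0)
Step 2: fill(B) -> (A=0 B=9)
Step 3: empty(B) -> (A=0 B=0)
Step 4: fill(B) -> (A=0 B=9)
Step 5: pour(B -> A) -> (A=8 B=1)
Step 6: empty(B) -> (A=8 B=0)
Step 7: empty(A) -> (A=0 B=0)
Step 8: fill(A) -> (A=8 B=0)
Step 9: fill(B) -> (A=8 B=9)
Step 10: empty(A) -> (A=0 B=9)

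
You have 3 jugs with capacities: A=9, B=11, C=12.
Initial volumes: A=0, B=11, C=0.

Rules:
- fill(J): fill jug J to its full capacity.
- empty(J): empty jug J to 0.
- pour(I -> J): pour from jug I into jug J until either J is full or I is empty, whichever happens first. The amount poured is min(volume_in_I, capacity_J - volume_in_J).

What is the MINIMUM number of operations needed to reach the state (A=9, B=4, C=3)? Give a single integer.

BFS from (A=0, B=11, C=0). One shortest path:
  1. fill(C) -> (A=0 B=11 C=12)
  2. pour(B -> A) -> (A=9 B=2 C=12)
  3. empty(A) -> (A=0 B=2 C=12)
  4. pour(B -> A) -> (A=2 B=0 C=12)
  5. fill(B) -> (A=2 B=11 C=12)
  6. pour(B -> A) -> (A=9 B=4 C=12)
  7. empty(A) -> (A=0 B=4 C=12)
  8. pour(C -> A) -> (A=9 B=4 C=3)
Reached target in 8 moves.

Answer: 8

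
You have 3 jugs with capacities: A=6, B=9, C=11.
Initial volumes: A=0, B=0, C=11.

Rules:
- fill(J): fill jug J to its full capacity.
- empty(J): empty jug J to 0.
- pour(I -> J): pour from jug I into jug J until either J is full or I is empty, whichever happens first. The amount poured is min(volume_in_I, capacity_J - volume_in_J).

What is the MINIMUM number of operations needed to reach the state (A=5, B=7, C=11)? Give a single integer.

Answer: 7

Derivation:
BFS from (A=0, B=0, C=11). One shortest path:
  1. fill(B) -> (A=0 B=9 C=11)
  2. pour(C -> A) -> (A=6 B=9 C=5)
  3. empty(A) -> (A=0 B=9 C=5)
  4. pour(C -> A) -> (A=5 B=9 C=0)
  5. pour(B -> C) -> (A=5 B=0 C=9)
  6. fill(B) -> (A=5 B=9 C=9)
  7. pour(B -> C) -> (A=5 B=7 C=11)
Reached target in 7 moves.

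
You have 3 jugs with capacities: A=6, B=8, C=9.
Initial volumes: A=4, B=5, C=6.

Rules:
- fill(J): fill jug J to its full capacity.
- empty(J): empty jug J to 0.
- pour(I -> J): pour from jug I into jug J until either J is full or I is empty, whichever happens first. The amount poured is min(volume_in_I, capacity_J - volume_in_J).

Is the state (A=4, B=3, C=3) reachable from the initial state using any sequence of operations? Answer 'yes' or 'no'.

Answer: no

Derivation:
BFS explored all 351 reachable states.
Reachable set includes: (0,0,0), (0,0,1), (0,0,2), (0,0,3), (0,0,4), (0,0,5), (0,0,6), (0,0,7), (0,0,8), (0,0,9), (0,1,0), (0,1,1) ...
Target (A=4, B=3, C=3) not in reachable set → no.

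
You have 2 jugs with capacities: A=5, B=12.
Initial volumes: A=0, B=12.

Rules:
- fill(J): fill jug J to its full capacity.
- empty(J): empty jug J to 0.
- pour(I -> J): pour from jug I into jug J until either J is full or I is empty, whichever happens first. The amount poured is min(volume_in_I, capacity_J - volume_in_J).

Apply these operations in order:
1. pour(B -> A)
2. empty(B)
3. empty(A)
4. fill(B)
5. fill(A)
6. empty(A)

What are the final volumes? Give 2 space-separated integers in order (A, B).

Step 1: pour(B -> A) -> (A=5 B=7)
Step 2: empty(B) -> (A=5 B=0)
Step 3: empty(A) -> (A=0 B=0)
Step 4: fill(B) -> (A=0 B=12)
Step 5: fill(A) -> (A=5 B=12)
Step 6: empty(A) -> (A=0 B=12)

Answer: 0 12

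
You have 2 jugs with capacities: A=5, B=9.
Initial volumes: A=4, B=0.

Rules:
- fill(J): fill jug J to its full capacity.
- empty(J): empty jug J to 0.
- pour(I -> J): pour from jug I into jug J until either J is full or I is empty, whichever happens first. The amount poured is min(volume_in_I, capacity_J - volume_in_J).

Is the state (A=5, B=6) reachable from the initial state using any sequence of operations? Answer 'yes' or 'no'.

Answer: yes

Derivation:
BFS from (A=4, B=0):
  1. fill(A) -> (A=5 B=0)
  2. pour(A -> B) -> (A=0 B=5)
  3. fill(A) -> (A=5 B=5)
  4. pour(A -> B) -> (A=1 B=9)
  5. empty(B) -> (A=1 B=0)
  6. pour(A -> B) -> (A=0 B=1)
  7. fill(A) -> (A=5 B=1)
  8. pour(A -> B) -> (A=0 B=6)
  9. fill(A) -> (A=5 B=6)
Target reached → yes.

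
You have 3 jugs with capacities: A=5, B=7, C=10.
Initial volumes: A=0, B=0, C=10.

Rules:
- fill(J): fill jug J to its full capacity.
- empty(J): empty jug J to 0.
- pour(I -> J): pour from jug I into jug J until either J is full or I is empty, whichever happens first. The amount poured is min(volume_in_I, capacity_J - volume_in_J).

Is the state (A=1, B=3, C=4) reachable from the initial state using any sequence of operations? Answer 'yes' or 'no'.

Answer: no

Derivation:
BFS explored all 312 reachable states.
Reachable set includes: (0,0,0), (0,0,1), (0,0,2), (0,0,3), (0,0,4), (0,0,5), (0,0,6), (0,0,7), (0,0,8), (0,0,9), (0,0,10), (0,1,0) ...
Target (A=1, B=3, C=4) not in reachable set → no.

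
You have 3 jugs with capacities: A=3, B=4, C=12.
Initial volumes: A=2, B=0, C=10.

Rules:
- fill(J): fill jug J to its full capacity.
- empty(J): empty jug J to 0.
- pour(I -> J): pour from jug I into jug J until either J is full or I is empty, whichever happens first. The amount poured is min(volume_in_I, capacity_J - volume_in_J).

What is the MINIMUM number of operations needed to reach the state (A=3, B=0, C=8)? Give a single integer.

Answer: 4

Derivation:
BFS from (A=2, B=0, C=10). One shortest path:
  1. fill(A) -> (A=3 B=0 C=10)
  2. fill(C) -> (A=3 B=0 C=12)
  3. pour(C -> B) -> (A=3 B=4 C=8)
  4. empty(B) -> (A=3 B=0 C=8)
Reached target in 4 moves.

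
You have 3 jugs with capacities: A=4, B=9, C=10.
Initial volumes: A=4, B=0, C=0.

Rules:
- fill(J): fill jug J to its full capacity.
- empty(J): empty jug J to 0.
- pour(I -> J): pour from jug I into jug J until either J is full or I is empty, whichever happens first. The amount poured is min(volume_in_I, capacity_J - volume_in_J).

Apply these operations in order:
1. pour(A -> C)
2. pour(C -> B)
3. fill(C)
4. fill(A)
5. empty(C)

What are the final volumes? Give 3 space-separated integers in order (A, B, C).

Answer: 4 4 0

Derivation:
Step 1: pour(A -> C) -> (A=0 B=0 C=4)
Step 2: pour(C -> B) -> (A=0 B=4 C=0)
Step 3: fill(C) -> (A=0 B=4 C=10)
Step 4: fill(A) -> (A=4 B=4 C=10)
Step 5: empty(C) -> (A=4 B=4 C=0)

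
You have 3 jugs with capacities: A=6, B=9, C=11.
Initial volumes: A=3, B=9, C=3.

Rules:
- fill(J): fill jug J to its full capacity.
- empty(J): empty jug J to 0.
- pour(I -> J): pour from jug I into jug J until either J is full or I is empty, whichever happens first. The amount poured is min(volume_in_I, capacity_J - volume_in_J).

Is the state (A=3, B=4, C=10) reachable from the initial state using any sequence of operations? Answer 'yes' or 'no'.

Answer: no

Derivation:
BFS explored all 440 reachable states.
Reachable set includes: (0,0,0), (0,0,1), (0,0,2), (0,0,3), (0,0,4), (0,0,5), (0,0,6), (0,0,7), (0,0,8), (0,0,9), (0,0,10), (0,0,11) ...
Target (A=3, B=4, C=10) not in reachable set → no.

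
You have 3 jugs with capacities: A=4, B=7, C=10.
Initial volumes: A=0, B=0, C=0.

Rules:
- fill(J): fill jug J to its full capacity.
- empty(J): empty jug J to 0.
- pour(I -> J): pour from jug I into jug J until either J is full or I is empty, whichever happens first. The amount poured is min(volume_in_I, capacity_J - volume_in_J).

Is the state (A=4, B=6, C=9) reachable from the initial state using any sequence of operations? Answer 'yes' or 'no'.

Answer: yes

Derivation:
BFS from (A=0, B=0, C=0):
  1. fill(B) -> (A=0 B=7 C=0)
  2. fill(C) -> (A=0 B=7 C=10)
  3. pour(B -> A) -> (A=4 B=3 C=10)
  4. empty(A) -> (A=0 B=3 C=10)
  5. pour(C -> A) -> (A=4 B=3 C=6)
  6. empty(A) -> (A=0 B=3 C=6)
  7. pour(B -> A) -> (A=3 B=0 C=6)
  8. pour(C -> B) -> (A=3 B=6 C=0)
  9. fill(C) -> (A=3 B=6 C=10)
  10. pour(C -> A) -> (A=4 B=6 C=9)
Target reached → yes.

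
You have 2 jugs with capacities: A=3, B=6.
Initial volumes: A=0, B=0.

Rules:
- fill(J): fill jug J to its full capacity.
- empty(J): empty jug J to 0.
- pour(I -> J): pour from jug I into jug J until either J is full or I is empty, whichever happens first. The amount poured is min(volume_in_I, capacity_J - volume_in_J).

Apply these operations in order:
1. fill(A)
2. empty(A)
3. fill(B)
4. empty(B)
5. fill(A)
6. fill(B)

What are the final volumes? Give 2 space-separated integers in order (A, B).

Step 1: fill(A) -> (A=3 B=0)
Step 2: empty(A) -> (A=0 B=0)
Step 3: fill(B) -> (A=0 B=6)
Step 4: empty(B) -> (A=0 B=0)
Step 5: fill(A) -> (A=3 B=0)
Step 6: fill(B) -> (A=3 B=6)

Answer: 3 6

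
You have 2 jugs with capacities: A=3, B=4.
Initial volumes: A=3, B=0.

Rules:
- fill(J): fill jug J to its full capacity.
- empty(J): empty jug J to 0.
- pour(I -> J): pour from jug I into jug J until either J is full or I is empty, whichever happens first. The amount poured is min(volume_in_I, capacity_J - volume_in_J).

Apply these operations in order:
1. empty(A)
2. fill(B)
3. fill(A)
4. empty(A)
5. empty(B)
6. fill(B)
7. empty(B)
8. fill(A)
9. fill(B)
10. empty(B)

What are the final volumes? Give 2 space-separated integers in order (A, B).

Answer: 3 0

Derivation:
Step 1: empty(A) -> (A=0 B=0)
Step 2: fill(B) -> (A=0 B=4)
Step 3: fill(A) -> (A=3 B=4)
Step 4: empty(A) -> (A=0 B=4)
Step 5: empty(B) -> (A=0 B=0)
Step 6: fill(B) -> (A=0 B=4)
Step 7: empty(B) -> (A=0 B=0)
Step 8: fill(A) -> (A=3 B=0)
Step 9: fill(B) -> (A=3 B=4)
Step 10: empty(B) -> (A=3 B=0)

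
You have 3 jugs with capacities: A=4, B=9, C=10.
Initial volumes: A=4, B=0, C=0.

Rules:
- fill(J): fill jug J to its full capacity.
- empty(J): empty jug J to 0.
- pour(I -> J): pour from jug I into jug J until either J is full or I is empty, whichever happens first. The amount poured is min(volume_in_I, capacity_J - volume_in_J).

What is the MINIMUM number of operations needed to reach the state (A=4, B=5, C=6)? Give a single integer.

BFS from (A=4, B=0, C=0). One shortest path:
  1. empty(A) -> (A=0 B=0 C=0)
  2. fill(B) -> (A=0 B=9 C=0)
  3. fill(C) -> (A=0 B=9 C=10)
  4. pour(B -> A) -> (A=4 B=5 C=10)
  5. empty(A) -> (A=0 B=5 C=10)
  6. pour(C -> A) -> (A=4 B=5 C=6)
Reached target in 6 moves.

Answer: 6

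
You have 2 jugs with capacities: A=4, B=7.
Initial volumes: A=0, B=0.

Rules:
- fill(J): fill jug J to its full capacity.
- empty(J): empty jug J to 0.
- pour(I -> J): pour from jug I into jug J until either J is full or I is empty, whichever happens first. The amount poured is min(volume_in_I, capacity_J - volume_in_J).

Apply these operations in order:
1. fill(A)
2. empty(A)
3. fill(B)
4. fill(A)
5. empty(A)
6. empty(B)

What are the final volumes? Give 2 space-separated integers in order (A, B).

Answer: 0 0

Derivation:
Step 1: fill(A) -> (A=4 B=0)
Step 2: empty(A) -> (A=0 B=0)
Step 3: fill(B) -> (A=0 B=7)
Step 4: fill(A) -> (A=4 B=7)
Step 5: empty(A) -> (A=0 B=7)
Step 6: empty(B) -> (A=0 B=0)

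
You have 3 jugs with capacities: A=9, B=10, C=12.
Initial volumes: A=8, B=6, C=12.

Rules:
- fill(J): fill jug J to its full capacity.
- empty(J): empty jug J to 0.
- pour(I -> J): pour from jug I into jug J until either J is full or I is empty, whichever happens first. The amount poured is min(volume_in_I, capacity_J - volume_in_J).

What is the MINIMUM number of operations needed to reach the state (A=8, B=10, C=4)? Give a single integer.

Answer: 6

Derivation:
BFS from (A=8, B=6, C=12). One shortest path:
  1. empty(B) -> (A=8 B=0 C=12)
  2. pour(C -> B) -> (A=8 B=10 C=2)
  3. empty(B) -> (A=8 B=0 C=2)
  4. pour(C -> B) -> (A=8 B=2 C=0)
  5. fill(C) -> (A=8 B=2 C=12)
  6. pour(C -> B) -> (A=8 B=10 C=4)
Reached target in 6 moves.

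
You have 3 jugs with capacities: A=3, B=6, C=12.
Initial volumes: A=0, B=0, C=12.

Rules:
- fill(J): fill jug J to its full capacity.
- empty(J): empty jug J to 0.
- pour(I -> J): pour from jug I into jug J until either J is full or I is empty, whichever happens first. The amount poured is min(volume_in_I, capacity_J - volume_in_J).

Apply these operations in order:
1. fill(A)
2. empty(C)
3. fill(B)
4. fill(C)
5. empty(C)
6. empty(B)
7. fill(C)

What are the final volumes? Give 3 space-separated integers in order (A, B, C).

Step 1: fill(A) -> (A=3 B=0 C=12)
Step 2: empty(C) -> (A=3 B=0 C=0)
Step 3: fill(B) -> (A=3 B=6 C=0)
Step 4: fill(C) -> (A=3 B=6 C=12)
Step 5: empty(C) -> (A=3 B=6 C=0)
Step 6: empty(B) -> (A=3 B=0 C=0)
Step 7: fill(C) -> (A=3 B=0 C=12)

Answer: 3 0 12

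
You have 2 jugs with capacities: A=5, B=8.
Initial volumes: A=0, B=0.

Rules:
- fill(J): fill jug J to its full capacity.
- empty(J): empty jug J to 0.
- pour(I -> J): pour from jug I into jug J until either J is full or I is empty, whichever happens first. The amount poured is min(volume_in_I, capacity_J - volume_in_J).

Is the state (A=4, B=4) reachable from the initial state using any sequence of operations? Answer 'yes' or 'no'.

Answer: no

Derivation:
BFS explored all 26 reachable states.
Reachable set includes: (0,0), (0,1), (0,2), (0,3), (0,4), (0,5), (0,6), (0,7), (0,8), (1,0), (1,8), (2,0) ...
Target (A=4, B=4) not in reachable set → no.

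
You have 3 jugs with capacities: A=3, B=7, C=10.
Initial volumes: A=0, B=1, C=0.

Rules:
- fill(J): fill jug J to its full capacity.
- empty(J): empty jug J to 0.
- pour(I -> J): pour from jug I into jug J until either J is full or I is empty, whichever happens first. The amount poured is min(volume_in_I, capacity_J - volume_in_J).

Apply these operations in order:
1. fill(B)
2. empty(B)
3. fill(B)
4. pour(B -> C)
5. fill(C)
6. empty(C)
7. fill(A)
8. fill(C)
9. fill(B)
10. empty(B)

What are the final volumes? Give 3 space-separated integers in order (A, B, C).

Step 1: fill(B) -> (A=0 B=7 C=0)
Step 2: empty(B) -> (A=0 B=0 C=0)
Step 3: fill(B) -> (A=0 B=7 C=0)
Step 4: pour(B -> C) -> (A=0 B=0 C=7)
Step 5: fill(C) -> (A=0 B=0 C=10)
Step 6: empty(C) -> (A=0 B=0 C=0)
Step 7: fill(A) -> (A=3 B=0 C=0)
Step 8: fill(C) -> (A=3 B=0 C=10)
Step 9: fill(B) -> (A=3 B=7 C=10)
Step 10: empty(B) -> (A=3 B=0 C=10)

Answer: 3 0 10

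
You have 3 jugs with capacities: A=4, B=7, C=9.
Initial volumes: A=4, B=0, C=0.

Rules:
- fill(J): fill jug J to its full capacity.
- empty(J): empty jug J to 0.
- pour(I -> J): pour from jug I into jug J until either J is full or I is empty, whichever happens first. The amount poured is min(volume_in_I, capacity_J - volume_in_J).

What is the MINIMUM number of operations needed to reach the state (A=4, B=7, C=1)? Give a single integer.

Answer: 5

Derivation:
BFS from (A=4, B=0, C=0). One shortest path:
  1. pour(A -> B) -> (A=0 B=4 C=0)
  2. fill(A) -> (A=4 B=4 C=0)
  3. pour(A -> B) -> (A=1 B=7 C=0)
  4. pour(A -> C) -> (A=0 B=7 C=1)
  5. fill(A) -> (A=4 B=7 C=1)
Reached target in 5 moves.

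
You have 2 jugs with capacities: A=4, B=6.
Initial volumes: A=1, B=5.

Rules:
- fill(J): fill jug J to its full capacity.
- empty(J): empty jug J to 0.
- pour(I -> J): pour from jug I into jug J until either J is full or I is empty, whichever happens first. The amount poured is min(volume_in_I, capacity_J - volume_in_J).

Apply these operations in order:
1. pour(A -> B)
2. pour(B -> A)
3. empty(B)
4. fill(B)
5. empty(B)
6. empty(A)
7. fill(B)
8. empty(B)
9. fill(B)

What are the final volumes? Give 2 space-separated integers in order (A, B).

Answer: 0 6

Derivation:
Step 1: pour(A -> B) -> (A=0 B=6)
Step 2: pour(B -> A) -> (A=4 B=2)
Step 3: empty(B) -> (A=4 B=0)
Step 4: fill(B) -> (A=4 B=6)
Step 5: empty(B) -> (A=4 B=0)
Step 6: empty(A) -> (A=0 B=0)
Step 7: fill(B) -> (A=0 B=6)
Step 8: empty(B) -> (A=0 B=0)
Step 9: fill(B) -> (A=0 B=6)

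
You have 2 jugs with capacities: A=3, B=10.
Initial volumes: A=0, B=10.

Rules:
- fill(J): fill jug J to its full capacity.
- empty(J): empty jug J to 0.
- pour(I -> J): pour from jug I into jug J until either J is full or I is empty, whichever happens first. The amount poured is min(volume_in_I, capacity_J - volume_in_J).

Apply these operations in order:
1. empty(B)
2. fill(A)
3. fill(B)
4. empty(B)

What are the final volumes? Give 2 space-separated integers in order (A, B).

Step 1: empty(B) -> (A=0 B=0)
Step 2: fill(A) -> (A=3 B=0)
Step 3: fill(B) -> (A=3 B=10)
Step 4: empty(B) -> (A=3 B=0)

Answer: 3 0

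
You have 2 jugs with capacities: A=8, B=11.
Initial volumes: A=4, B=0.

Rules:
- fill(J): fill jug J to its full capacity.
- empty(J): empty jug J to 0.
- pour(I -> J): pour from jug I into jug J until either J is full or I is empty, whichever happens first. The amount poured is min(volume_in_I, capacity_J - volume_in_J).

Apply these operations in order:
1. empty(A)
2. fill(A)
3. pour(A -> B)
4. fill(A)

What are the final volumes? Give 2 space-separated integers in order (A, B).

Step 1: empty(A) -> (A=0 B=0)
Step 2: fill(A) -> (A=8 B=0)
Step 3: pour(A -> B) -> (A=0 B=8)
Step 4: fill(A) -> (A=8 B=8)

Answer: 8 8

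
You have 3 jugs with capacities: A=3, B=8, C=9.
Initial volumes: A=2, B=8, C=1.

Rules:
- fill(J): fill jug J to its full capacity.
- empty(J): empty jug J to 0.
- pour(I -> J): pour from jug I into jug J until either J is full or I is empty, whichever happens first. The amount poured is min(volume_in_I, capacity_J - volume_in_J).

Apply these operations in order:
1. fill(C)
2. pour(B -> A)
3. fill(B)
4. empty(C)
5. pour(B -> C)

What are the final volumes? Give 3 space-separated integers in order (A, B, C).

Step 1: fill(C) -> (A=2 B=8 C=9)
Step 2: pour(B -> A) -> (A=3 B=7 C=9)
Step 3: fill(B) -> (A=3 B=8 C=9)
Step 4: empty(C) -> (A=3 B=8 C=0)
Step 5: pour(B -> C) -> (A=3 B=0 C=8)

Answer: 3 0 8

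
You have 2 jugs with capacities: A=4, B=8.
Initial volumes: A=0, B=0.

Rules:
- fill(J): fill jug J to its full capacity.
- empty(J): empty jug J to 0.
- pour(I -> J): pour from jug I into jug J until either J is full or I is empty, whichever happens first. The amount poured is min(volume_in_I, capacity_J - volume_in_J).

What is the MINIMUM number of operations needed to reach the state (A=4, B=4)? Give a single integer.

Answer: 2

Derivation:
BFS from (A=0, B=0). One shortest path:
  1. fill(B) -> (A=0 B=8)
  2. pour(B -> A) -> (A=4 B=4)
Reached target in 2 moves.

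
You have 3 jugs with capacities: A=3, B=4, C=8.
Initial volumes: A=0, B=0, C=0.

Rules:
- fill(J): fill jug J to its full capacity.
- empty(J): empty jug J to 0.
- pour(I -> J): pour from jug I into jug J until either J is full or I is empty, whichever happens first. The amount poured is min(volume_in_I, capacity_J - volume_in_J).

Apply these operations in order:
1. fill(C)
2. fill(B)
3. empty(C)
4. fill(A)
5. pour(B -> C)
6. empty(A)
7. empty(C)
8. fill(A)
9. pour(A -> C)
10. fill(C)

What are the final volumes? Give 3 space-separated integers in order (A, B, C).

Step 1: fill(C) -> (A=0 B=0 C=8)
Step 2: fill(B) -> (A=0 B=4 C=8)
Step 3: empty(C) -> (A=0 B=4 C=0)
Step 4: fill(A) -> (A=3 B=4 C=0)
Step 5: pour(B -> C) -> (A=3 B=0 C=4)
Step 6: empty(A) -> (A=0 B=0 C=4)
Step 7: empty(C) -> (A=0 B=0 C=0)
Step 8: fill(A) -> (A=3 B=0 C=0)
Step 9: pour(A -> C) -> (A=0 B=0 C=3)
Step 10: fill(C) -> (A=0 B=0 C=8)

Answer: 0 0 8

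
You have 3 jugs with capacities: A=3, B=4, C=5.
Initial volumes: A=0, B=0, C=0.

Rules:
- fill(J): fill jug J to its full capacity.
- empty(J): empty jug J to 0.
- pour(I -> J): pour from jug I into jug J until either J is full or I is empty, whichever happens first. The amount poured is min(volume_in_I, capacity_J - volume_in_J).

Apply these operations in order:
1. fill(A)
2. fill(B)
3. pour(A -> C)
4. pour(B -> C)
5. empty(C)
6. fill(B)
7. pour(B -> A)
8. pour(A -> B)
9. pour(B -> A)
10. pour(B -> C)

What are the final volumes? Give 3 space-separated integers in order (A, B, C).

Step 1: fill(A) -> (A=3 B=0 C=0)
Step 2: fill(B) -> (A=3 B=4 C=0)
Step 3: pour(A -> C) -> (A=0 B=4 C=3)
Step 4: pour(B -> C) -> (A=0 B=2 C=5)
Step 5: empty(C) -> (A=0 B=2 C=0)
Step 6: fill(B) -> (A=0 B=4 C=0)
Step 7: pour(B -> A) -> (A=3 B=1 C=0)
Step 8: pour(A -> B) -> (A=0 B=4 C=0)
Step 9: pour(B -> A) -> (A=3 B=1 C=0)
Step 10: pour(B -> C) -> (A=3 B=0 C=1)

Answer: 3 0 1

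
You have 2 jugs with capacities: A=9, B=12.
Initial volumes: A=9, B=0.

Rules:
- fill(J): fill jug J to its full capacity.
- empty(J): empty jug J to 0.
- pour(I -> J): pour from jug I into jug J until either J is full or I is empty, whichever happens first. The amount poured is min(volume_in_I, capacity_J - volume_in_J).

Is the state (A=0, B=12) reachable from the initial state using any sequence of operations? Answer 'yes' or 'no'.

BFS from (A=9, B=0):
  1. empty(A) -> (A=0 B=0)
  2. fill(B) -> (A=0 B=12)
Target reached → yes.

Answer: yes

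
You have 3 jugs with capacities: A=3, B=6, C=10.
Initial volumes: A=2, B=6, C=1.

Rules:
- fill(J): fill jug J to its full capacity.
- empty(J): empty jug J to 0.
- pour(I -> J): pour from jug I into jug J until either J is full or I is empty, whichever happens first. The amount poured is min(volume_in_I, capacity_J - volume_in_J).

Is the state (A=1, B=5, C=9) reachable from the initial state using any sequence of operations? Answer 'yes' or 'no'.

Answer: no

Derivation:
BFS explored all 218 reachable states.
Reachable set includes: (0,0,0), (0,0,1), (0,0,2), (0,0,3), (0,0,4), (0,0,5), (0,0,6), (0,0,7), (0,0,8), (0,0,9), (0,0,10), (0,1,0) ...
Target (A=1, B=5, C=9) not in reachable set → no.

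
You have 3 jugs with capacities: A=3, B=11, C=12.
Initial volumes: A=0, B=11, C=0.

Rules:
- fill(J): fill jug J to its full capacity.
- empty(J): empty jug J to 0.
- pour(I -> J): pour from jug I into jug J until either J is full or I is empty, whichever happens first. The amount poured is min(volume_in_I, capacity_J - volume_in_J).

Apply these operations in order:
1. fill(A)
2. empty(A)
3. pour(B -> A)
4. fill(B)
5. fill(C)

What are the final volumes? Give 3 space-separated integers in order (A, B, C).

Answer: 3 11 12

Derivation:
Step 1: fill(A) -> (A=3 B=11 C=0)
Step 2: empty(A) -> (A=0 B=11 C=0)
Step 3: pour(B -> A) -> (A=3 B=8 C=0)
Step 4: fill(B) -> (A=3 B=11 C=0)
Step 5: fill(C) -> (A=3 B=11 C=12)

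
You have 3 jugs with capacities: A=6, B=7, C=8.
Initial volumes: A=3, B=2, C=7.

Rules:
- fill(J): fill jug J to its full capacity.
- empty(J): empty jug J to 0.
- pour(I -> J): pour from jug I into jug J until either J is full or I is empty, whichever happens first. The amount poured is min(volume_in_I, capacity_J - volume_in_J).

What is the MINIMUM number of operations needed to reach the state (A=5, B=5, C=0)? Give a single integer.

Answer: 4

Derivation:
BFS from (A=3, B=2, C=7). One shortest path:
  1. pour(A -> B) -> (A=0 B=5 C=7)
  2. fill(A) -> (A=6 B=5 C=7)
  3. pour(A -> C) -> (A=5 B=5 C=8)
  4. empty(C) -> (A=5 B=5 C=0)
Reached target in 4 moves.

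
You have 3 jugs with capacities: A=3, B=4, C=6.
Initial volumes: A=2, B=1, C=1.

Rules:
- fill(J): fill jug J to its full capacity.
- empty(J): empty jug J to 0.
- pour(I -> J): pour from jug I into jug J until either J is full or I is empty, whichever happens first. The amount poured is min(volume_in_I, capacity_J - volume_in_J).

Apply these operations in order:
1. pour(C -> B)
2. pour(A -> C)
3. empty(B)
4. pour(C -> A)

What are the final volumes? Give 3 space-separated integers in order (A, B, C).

Step 1: pour(C -> B) -> (A=2 B=2 C=0)
Step 2: pour(A -> C) -> (A=0 B=2 C=2)
Step 3: empty(B) -> (A=0 B=0 C=2)
Step 4: pour(C -> A) -> (A=2 B=0 C=0)

Answer: 2 0 0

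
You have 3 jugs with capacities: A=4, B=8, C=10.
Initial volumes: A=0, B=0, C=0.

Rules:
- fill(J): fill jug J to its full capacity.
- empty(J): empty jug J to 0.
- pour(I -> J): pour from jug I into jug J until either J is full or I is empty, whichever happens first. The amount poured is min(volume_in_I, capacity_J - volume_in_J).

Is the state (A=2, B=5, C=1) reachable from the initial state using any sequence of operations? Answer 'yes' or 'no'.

Answer: no

Derivation:
BFS explored all 78 reachable states.
Reachable set includes: (0,0,0), (0,0,2), (0,0,4), (0,0,6), (0,0,8), (0,0,10), (0,2,0), (0,2,2), (0,2,4), (0,2,6), (0,2,8), (0,2,10) ...
Target (A=2, B=5, C=1) not in reachable set → no.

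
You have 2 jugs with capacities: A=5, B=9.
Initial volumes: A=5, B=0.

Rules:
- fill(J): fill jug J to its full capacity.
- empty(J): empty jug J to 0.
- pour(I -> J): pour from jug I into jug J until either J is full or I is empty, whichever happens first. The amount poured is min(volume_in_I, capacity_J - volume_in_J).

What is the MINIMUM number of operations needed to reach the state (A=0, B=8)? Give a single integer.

Answer: 8

Derivation:
BFS from (A=5, B=0). One shortest path:
  1. empty(A) -> (A=0 B=0)
  2. fill(B) -> (A=0 B=9)
  3. pour(B -> A) -> (A=5 B=4)
  4. empty(A) -> (A=0 B=4)
  5. pour(B -> A) -> (A=4 B=0)
  6. fill(B) -> (A=4 B=9)
  7. pour(B -> A) -> (A=5 B=8)
  8. empty(A) -> (A=0 B=8)
Reached target in 8 moves.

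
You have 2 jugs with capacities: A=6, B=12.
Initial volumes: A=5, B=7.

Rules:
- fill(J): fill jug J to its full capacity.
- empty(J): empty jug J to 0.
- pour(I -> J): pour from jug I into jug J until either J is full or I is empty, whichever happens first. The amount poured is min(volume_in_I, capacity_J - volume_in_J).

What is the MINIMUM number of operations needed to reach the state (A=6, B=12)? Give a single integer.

BFS from (A=5, B=7). One shortest path:
  1. fill(A) -> (A=6 B=7)
  2. fill(B) -> (A=6 B=12)
Reached target in 2 moves.

Answer: 2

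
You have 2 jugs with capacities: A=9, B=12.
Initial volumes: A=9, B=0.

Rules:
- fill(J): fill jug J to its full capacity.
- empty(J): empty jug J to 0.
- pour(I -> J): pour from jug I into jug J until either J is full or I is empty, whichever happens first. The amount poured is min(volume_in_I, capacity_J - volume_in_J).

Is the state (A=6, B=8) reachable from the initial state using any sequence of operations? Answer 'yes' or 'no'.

BFS explored all 14 reachable states.
Reachable set includes: (0,0), (0,3), (0,6), (0,9), (0,12), (3,0), (3,12), (6,0), (6,12), (9,0), (9,3), (9,6) ...
Target (A=6, B=8) not in reachable set → no.

Answer: no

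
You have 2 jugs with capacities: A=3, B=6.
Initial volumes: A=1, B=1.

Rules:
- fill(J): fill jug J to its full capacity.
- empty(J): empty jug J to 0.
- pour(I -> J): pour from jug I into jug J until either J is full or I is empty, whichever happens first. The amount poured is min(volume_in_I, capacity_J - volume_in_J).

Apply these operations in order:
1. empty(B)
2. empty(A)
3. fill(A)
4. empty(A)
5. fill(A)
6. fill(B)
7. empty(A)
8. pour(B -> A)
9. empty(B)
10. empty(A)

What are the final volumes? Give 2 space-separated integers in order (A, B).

Step 1: empty(B) -> (A=1 B=0)
Step 2: empty(A) -> (A=0 B=0)
Step 3: fill(A) -> (A=3 B=0)
Step 4: empty(A) -> (A=0 B=0)
Step 5: fill(A) -> (A=3 B=0)
Step 6: fill(B) -> (A=3 B=6)
Step 7: empty(A) -> (A=0 B=6)
Step 8: pour(B -> A) -> (A=3 B=3)
Step 9: empty(B) -> (A=3 B=0)
Step 10: empty(A) -> (A=0 B=0)

Answer: 0 0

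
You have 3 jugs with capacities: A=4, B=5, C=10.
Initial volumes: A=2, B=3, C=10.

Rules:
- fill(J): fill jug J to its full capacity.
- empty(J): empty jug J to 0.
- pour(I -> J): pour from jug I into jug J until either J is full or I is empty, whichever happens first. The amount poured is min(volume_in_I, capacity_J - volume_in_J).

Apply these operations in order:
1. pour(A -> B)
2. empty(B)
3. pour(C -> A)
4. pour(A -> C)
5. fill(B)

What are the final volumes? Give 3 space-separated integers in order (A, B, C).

Answer: 0 5 10

Derivation:
Step 1: pour(A -> B) -> (A=0 B=5 C=10)
Step 2: empty(B) -> (A=0 B=0 C=10)
Step 3: pour(C -> A) -> (A=4 B=0 C=6)
Step 4: pour(A -> C) -> (A=0 B=0 C=10)
Step 5: fill(B) -> (A=0 B=5 C=10)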